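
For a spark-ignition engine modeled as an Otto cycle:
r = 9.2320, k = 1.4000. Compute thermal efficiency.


r^(k-1) = 2.4329
eta = 1 - 1/2.4329 = 0.5890 = 58.8962%

58.8962%


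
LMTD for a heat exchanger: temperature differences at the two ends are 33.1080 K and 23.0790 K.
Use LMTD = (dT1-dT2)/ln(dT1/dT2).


dT1/dT2 = 1.4346
ln(dT1/dT2) = 0.3609
LMTD = 10.0290 / 0.3609 = 27.7926 K

27.7926 K


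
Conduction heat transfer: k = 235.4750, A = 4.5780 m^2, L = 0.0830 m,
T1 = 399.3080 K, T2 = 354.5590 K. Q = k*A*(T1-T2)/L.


dT = 44.7490 K
Q = 235.4750 * 4.5780 * 44.7490 / 0.0830 = 581200.3085 W

581200.3085 W


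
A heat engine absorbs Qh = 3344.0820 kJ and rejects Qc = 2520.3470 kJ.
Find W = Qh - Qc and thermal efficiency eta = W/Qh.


W = 3344.0820 - 2520.3470 = 823.7350 kJ
eta = 823.7350 / 3344.0820 = 0.2463 = 24.6326%

W = 823.7350 kJ, eta = 24.6326%


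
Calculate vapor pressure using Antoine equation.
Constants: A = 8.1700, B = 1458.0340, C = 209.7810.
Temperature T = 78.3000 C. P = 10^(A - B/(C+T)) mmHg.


C+T = 288.0810
B/(C+T) = 5.0612
log10(P) = 8.1700 - 5.0612 = 3.1088
P = 10^3.1088 = 1284.7109 mmHg

1284.7109 mmHg


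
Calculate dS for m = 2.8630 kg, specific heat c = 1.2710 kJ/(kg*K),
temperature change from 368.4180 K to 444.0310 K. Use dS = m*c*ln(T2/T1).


T2/T1 = 1.2052
ln(T2/T1) = 0.1867
dS = 2.8630 * 1.2710 * 0.1867 = 0.6793 kJ/K

0.6793 kJ/K


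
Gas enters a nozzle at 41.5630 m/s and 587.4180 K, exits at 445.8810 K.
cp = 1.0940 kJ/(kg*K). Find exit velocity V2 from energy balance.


dT = 141.5370 K
2*cp*1000*dT = 309682.9560
V1^2 = 1727.4830
V2 = sqrt(311410.4390) = 558.0416 m/s

558.0416 m/s


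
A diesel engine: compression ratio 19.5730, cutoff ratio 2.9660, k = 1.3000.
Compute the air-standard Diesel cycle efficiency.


r^(k-1) = 2.4406
rc^k = 4.1098
eta = 0.5014 = 50.1448%

50.1448%


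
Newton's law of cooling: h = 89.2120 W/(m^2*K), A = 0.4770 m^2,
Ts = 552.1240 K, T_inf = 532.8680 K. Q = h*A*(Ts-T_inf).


dT = 19.2560 K
Q = 89.2120 * 0.4770 * 19.2560 = 819.4222 W

819.4222 W


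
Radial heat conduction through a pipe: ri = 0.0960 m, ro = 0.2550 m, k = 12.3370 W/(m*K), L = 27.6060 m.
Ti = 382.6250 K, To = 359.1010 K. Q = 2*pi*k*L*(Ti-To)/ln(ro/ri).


dT = 23.5240 K
ln(ro/ri) = 0.9769
Q = 2*pi*12.3370*27.6060*23.5240 / 0.9769 = 51528.4587 W

51528.4587 W


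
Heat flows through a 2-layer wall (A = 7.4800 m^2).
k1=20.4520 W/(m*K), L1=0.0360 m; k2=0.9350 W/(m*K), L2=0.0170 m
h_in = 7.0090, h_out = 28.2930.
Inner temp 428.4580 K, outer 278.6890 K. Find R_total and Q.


R_conv_in = 1/(7.0090*7.4800) = 0.0191
R_1 = 0.0360/(20.4520*7.4800) = 0.0002
R_2 = 0.0170/(0.9350*7.4800) = 0.0024
R_conv_out = 1/(28.2930*7.4800) = 0.0047
R_total = 0.0265 K/W
Q = 149.7690 / 0.0265 = 5659.0783 W

R_total = 0.0265 K/W, Q = 5659.0783 W


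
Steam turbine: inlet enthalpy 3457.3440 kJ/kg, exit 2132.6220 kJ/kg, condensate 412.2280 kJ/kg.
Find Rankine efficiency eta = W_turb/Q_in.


W = 1324.7220 kJ/kg
Q_in = 3045.1160 kJ/kg
eta = 0.4350 = 43.5032%

eta = 43.5032%


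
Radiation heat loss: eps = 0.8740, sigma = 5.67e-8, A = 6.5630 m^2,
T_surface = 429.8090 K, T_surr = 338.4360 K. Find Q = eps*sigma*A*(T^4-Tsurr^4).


T^4 = 3.4127e+10
Tsurr^4 = 1.3119e+10
Q = 0.8740 * 5.67e-8 * 6.5630 * 2.1008e+10 = 6832.5769 W

6832.5769 W


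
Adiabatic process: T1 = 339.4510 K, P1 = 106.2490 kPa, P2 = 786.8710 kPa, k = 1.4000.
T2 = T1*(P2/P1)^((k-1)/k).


(k-1)/k = 0.2857
(P2/P1)^exp = 1.7719
T2 = 339.4510 * 1.7719 = 601.4896 K

601.4896 K


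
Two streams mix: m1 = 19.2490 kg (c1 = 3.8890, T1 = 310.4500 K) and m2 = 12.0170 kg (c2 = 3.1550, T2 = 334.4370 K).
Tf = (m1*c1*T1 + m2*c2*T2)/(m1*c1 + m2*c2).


num = 35919.8110
den = 112.7730
Tf = 318.5143 K

318.5143 K


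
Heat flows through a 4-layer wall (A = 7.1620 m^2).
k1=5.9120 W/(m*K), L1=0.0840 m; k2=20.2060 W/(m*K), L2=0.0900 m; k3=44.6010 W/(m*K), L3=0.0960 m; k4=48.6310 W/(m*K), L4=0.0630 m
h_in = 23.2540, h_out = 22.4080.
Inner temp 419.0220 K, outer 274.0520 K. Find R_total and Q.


R_conv_in = 1/(23.2540*7.1620) = 0.0060
R_1 = 0.0840/(5.9120*7.1620) = 0.0020
R_2 = 0.0900/(20.2060*7.1620) = 0.0006
R_3 = 0.0960/(44.6010*7.1620) = 0.0003
R_4 = 0.0630/(48.6310*7.1620) = 0.0002
R_conv_out = 1/(22.4080*7.1620) = 0.0062
R_total = 0.0153 K/W
Q = 144.9700 / 0.0153 = 9461.1697 W

R_total = 0.0153 K/W, Q = 9461.1697 W


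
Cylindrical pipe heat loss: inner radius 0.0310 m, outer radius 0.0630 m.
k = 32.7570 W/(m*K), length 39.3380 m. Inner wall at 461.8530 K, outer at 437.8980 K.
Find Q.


dT = 23.9550 K
ln(ro/ri) = 0.7091
Q = 2*pi*32.7570*39.3380*23.9550 / 0.7091 = 273499.0679 W

273499.0679 W


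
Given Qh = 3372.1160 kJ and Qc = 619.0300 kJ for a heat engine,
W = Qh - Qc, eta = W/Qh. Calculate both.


W = 3372.1160 - 619.0300 = 2753.0860 kJ
eta = 2753.0860 / 3372.1160 = 0.8164 = 81.6427%

W = 2753.0860 kJ, eta = 81.6427%


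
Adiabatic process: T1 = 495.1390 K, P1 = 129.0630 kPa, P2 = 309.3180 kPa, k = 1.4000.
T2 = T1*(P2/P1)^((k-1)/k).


(k-1)/k = 0.2857
(P2/P1)^exp = 1.2837
T2 = 495.1390 * 1.2837 = 635.6020 K

635.6020 K


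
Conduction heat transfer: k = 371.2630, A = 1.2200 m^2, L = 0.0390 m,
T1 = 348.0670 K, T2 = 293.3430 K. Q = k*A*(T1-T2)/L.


dT = 54.7240 K
Q = 371.2630 * 1.2200 * 54.7240 / 0.0390 = 635557.3237 W

635557.3237 W


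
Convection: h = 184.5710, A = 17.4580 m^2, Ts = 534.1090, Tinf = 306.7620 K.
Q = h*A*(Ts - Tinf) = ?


dT = 227.3470 K
Q = 184.5710 * 17.4580 * 227.3470 = 732566.7150 W

732566.7150 W


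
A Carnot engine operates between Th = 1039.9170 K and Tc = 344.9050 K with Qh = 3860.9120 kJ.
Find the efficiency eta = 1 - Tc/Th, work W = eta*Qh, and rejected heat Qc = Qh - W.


eta = 1 - 344.9050/1039.9170 = 0.6683
W = 0.6683 * 3860.9120 = 2580.3792 kJ
Qc = 3860.9120 - 2580.3792 = 1280.5328 kJ

eta = 66.8334%, W = 2580.3792 kJ, Qc = 1280.5328 kJ


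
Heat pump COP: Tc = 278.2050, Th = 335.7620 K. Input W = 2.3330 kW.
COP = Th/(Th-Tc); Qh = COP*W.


COP = 335.7620 / 57.5570 = 5.8336
Qh = 5.8336 * 2.3330 = 13.6097 kW

COP = 5.8336, Qh = 13.6097 kW


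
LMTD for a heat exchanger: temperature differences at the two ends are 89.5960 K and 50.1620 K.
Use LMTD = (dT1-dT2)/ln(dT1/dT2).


dT1/dT2 = 1.7861
ln(dT1/dT2) = 0.5801
LMTD = 39.4340 / 0.5801 = 67.9835 K

67.9835 K


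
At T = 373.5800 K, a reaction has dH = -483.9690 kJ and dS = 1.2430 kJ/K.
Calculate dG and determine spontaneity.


T*dS = 373.5800 * 1.2430 = 464.3599 kJ
dG = -483.9690 - 464.3599 = -948.3289 kJ (spontaneous)

dG = -948.3289 kJ, spontaneous


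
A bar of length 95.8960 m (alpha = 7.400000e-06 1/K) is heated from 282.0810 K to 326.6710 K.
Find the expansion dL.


dT = 44.5900 K
dL = 7.400000e-06 * 95.8960 * 44.5900 = 0.031642 m
L_final = 95.927642 m

dL = 0.031642 m


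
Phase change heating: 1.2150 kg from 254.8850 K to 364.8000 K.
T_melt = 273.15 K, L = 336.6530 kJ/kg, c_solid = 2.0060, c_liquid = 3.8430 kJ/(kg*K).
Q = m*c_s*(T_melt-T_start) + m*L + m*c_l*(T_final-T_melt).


Q1 (sensible, solid) = 1.2150 * 2.0060 * 18.2650 = 44.5171 kJ
Q2 (latent) = 1.2150 * 336.6530 = 409.0334 kJ
Q3 (sensible, liquid) = 1.2150 * 3.8430 * 91.6500 = 427.9363 kJ
Q_total = 881.4868 kJ

881.4868 kJ


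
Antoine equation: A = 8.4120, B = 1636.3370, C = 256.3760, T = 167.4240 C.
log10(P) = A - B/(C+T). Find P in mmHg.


C+T = 423.8000
B/(C+T) = 3.8611
log10(P) = 8.4120 - 3.8611 = 4.5509
P = 10^4.5509 = 35554.3993 mmHg

35554.3993 mmHg


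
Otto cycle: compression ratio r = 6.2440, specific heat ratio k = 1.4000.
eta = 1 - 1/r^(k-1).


r^(k-1) = 2.0806
eta = 1 - 1/2.0806 = 0.5194 = 51.9366%

51.9366%


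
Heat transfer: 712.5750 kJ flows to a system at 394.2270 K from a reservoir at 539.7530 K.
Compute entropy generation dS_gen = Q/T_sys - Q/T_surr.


dS_sys = 712.5750/394.2270 = 1.8075 kJ/K
dS_surr = -712.5750/539.7530 = -1.3202 kJ/K
dS_gen = 1.8075 - 1.3202 = 0.4873 kJ/K (irreversible)

dS_gen = 0.4873 kJ/K, irreversible


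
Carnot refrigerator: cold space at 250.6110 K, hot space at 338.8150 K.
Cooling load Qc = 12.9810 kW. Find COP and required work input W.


COP = 250.6110 / 88.2040 = 2.8413
W = 12.9810 / 2.8413 = 4.5687 kW

COP = 2.8413, W = 4.5687 kW


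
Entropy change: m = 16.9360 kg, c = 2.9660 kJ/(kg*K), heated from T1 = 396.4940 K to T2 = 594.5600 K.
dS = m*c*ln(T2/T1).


T2/T1 = 1.4995
ln(T2/T1) = 0.4052
dS = 16.9360 * 2.9660 * 0.4052 = 20.3521 kJ/K

20.3521 kJ/K


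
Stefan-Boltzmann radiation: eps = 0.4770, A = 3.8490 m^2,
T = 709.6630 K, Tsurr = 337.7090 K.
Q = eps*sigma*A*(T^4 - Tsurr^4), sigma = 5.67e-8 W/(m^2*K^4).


T^4 = 2.5363e+11
Tsurr^4 = 1.3007e+10
Q = 0.4770 * 5.67e-8 * 3.8490 * 2.4063e+11 = 25049.2834 W

25049.2834 W


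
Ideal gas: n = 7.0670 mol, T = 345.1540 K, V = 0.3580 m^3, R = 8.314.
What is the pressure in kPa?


P = nRT/V = 7.0670 * 8.314 * 345.1540 / 0.3580
= 20279.5364 / 0.3580 = 56646.7497 Pa = 56.6467 kPa

56.6467 kPa


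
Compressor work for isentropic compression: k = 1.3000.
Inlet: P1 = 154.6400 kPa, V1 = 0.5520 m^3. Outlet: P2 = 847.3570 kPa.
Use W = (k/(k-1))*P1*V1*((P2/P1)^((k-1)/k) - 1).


(k-1)/k = 0.2308
(P2/P1)^exp = 1.4807
W = 4.3333 * 154.6400 * 0.5520 * (1.4807 - 1) = 177.8261 kJ

177.8261 kJ


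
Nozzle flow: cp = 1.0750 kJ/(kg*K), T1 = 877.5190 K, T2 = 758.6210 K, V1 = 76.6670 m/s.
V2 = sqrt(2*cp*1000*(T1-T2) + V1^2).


dT = 118.8980 K
2*cp*1000*dT = 255630.7000
V1^2 = 5877.8289
V2 = sqrt(261508.5289) = 511.3790 m/s

511.3790 m/s


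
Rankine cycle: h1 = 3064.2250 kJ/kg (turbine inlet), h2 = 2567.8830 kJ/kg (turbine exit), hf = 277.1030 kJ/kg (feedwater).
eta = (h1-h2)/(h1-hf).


W = 496.3420 kJ/kg
Q_in = 2787.1220 kJ/kg
eta = 0.1781 = 17.8084%

eta = 17.8084%


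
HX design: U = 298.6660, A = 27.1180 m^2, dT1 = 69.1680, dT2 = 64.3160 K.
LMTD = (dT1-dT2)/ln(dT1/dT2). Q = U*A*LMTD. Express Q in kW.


LMTD = 66.7126 K
Q = 298.6660 * 27.1180 * 66.7126 = 540320.2936 W = 540.3203 kW

540.3203 kW


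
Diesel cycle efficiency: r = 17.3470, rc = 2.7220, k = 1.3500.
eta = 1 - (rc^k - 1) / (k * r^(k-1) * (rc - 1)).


r^(k-1) = 2.7147
rc^k = 3.8646
eta = 0.5461 = 54.6099%

54.6099%


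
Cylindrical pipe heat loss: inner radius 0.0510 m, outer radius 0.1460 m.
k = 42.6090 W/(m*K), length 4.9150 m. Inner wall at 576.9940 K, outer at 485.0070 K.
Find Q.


dT = 91.9870 K
ln(ro/ri) = 1.0518
Q = 2*pi*42.6090*4.9150*91.9870 / 1.0518 = 115081.5946 W

115081.5946 W


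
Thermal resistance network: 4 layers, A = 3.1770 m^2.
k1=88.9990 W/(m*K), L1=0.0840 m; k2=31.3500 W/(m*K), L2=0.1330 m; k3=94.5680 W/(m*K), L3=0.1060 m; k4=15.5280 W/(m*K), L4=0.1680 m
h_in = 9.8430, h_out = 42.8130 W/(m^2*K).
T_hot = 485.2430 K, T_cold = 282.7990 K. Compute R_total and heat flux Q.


R_conv_in = 1/(9.8430*3.1770) = 0.0320
R_1 = 0.0840/(88.9990*3.1770) = 0.0003
R_2 = 0.1330/(31.3500*3.1770) = 0.0013
R_3 = 0.1060/(94.5680*3.1770) = 0.0004
R_4 = 0.1680/(15.5280*3.1770) = 0.0034
R_conv_out = 1/(42.8130*3.1770) = 0.0074
R_total = 0.0447 K/W
Q = 202.4440 / 0.0447 = 4526.8179 W

R_total = 0.0447 K/W, Q = 4526.8179 W


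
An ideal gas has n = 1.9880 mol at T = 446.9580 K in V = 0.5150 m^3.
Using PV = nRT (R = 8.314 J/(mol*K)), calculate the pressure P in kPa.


P = nRT/V = 1.9880 * 8.314 * 446.9580 / 0.5150
= 7387.4255 / 0.5150 = 14344.5156 Pa = 14.3445 kPa

14.3445 kPa


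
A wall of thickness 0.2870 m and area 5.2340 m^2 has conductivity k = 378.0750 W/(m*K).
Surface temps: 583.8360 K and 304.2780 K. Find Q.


dT = 279.5580 K
Q = 378.0750 * 5.2340 * 279.5580 / 0.2870 = 1927532.4903 W

1927532.4903 W


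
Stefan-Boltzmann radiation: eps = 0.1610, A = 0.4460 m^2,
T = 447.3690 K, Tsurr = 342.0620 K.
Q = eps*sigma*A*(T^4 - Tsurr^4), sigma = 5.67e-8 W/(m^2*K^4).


T^4 = 4.0056e+10
Tsurr^4 = 1.3691e+10
Q = 0.1610 * 5.67e-8 * 0.4460 * 2.6365e+10 = 107.3430 W

107.3430 W


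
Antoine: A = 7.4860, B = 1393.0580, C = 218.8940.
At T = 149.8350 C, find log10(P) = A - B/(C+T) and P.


C+T = 368.7290
B/(C+T) = 3.7780
log10(P) = 7.4860 - 3.7780 = 3.7080
P = 10^3.7080 = 5105.0552 mmHg

5105.0552 mmHg


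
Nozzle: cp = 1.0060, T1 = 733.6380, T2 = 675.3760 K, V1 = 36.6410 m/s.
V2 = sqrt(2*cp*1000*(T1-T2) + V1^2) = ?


dT = 58.2620 K
2*cp*1000*dT = 117223.1440
V1^2 = 1342.5629
V2 = sqrt(118565.7069) = 344.3337 m/s

344.3337 m/s


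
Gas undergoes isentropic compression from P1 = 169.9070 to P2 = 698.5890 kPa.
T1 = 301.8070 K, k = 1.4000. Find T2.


(k-1)/k = 0.2857
(P2/P1)^exp = 1.4977
T2 = 301.8070 * 1.4977 = 452.0234 K

452.0234 K


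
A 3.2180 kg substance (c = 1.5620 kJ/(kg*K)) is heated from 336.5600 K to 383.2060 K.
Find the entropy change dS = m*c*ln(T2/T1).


T2/T1 = 1.1386
ln(T2/T1) = 0.1298
dS = 3.2180 * 1.5620 * 0.1298 = 0.6524 kJ/K

0.6524 kJ/K


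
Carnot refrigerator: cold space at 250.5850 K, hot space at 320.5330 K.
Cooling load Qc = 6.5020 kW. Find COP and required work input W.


COP = 250.5850 / 69.9480 = 3.5824
W = 6.5020 / 3.5824 = 1.8150 kW

COP = 3.5824, W = 1.8150 kW


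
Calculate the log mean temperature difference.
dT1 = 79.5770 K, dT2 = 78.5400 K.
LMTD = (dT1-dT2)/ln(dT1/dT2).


dT1/dT2 = 1.0132
ln(dT1/dT2) = 0.0131
LMTD = 1.0370 / 0.0131 = 79.0574 K

79.0574 K


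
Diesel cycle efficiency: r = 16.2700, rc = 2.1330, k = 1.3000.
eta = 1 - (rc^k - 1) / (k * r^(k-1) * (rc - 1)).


r^(k-1) = 2.3090
rc^k = 2.6772
eta = 0.5068 = 50.6818%

50.6818%


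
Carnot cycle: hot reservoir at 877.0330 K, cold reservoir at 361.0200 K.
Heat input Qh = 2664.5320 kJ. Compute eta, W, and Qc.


eta = 1 - 361.0200/877.0330 = 0.5884
W = 0.5884 * 2664.5320 = 1567.7097 kJ
Qc = 2664.5320 - 1567.7097 = 1096.8223 kJ

eta = 58.8362%, W = 1567.7097 kJ, Qc = 1096.8223 kJ


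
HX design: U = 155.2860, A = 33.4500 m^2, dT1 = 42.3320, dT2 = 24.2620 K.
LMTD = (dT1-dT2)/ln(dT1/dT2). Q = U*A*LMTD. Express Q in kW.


LMTD = 32.4631 K
Q = 155.2860 * 33.4500 * 32.4631 = 168623.6317 W = 168.6236 kW

168.6236 kW


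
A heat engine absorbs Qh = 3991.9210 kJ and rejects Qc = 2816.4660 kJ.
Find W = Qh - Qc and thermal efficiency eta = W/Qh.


W = 3991.9210 - 2816.4660 = 1175.4550 kJ
eta = 1175.4550 / 3991.9210 = 0.2945 = 29.4458%

W = 1175.4550 kJ, eta = 29.4458%


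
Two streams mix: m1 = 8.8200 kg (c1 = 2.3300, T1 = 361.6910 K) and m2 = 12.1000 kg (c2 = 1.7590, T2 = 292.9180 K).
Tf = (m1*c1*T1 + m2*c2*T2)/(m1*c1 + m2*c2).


num = 13667.4045
den = 41.8345
Tf = 326.7018 K

326.7018 K


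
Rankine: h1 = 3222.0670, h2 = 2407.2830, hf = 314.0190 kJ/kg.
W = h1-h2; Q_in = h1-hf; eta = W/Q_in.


W = 814.7840 kJ/kg
Q_in = 2908.0480 kJ/kg
eta = 0.2802 = 28.0182%

eta = 28.0182%


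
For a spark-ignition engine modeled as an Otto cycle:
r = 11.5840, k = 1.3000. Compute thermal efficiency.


r^(k-1) = 2.0852
eta = 1 - 1/2.0852 = 0.5204 = 52.0441%

52.0441%


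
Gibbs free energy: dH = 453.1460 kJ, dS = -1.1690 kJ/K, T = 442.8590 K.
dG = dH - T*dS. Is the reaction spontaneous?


T*dS = 442.8590 * -1.1690 = -517.7022 kJ
dG = 453.1460 + 517.7022 = 970.8482 kJ (non-spontaneous)

dG = 970.8482 kJ, non-spontaneous


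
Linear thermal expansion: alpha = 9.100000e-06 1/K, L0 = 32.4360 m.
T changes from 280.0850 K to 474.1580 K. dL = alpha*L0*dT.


dT = 194.0730 K
dL = 9.100000e-06 * 32.4360 * 194.0730 = 0.057284 m
L_final = 32.493284 m

dL = 0.057284 m


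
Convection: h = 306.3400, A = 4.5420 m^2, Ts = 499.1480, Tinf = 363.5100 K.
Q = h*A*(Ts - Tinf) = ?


dT = 135.6380 K
Q = 306.3400 * 4.5420 * 135.6380 = 188726.2086 W

188726.2086 W


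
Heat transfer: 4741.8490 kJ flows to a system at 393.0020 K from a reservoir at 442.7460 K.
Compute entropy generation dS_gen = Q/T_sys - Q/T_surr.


dS_sys = 4741.8490/393.0020 = 12.0657 kJ/K
dS_surr = -4741.8490/442.7460 = -10.7101 kJ/K
dS_gen = 12.0657 - 10.7101 = 1.3556 kJ/K (irreversible)

dS_gen = 1.3556 kJ/K, irreversible


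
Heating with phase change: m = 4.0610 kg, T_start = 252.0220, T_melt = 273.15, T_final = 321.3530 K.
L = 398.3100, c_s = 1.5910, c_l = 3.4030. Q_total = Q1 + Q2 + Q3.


Q1 (sensible, solid) = 4.0610 * 1.5910 * 21.1280 = 136.5091 kJ
Q2 (latent) = 4.0610 * 398.3100 = 1617.5369 kJ
Q3 (sensible, liquid) = 4.0610 * 3.4030 * 48.2030 = 666.1454 kJ
Q_total = 2420.1914 kJ

2420.1914 kJ


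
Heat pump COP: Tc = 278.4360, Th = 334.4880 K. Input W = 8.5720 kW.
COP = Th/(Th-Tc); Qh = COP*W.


COP = 334.4880 / 56.0520 = 5.9675
Qh = 5.9675 * 8.5720 = 51.1531 kW

COP = 5.9675, Qh = 51.1531 kW


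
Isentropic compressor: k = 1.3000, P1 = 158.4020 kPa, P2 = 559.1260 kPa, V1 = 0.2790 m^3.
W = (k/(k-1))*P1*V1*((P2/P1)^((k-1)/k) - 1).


(k-1)/k = 0.2308
(P2/P1)^exp = 1.3378
W = 4.3333 * 158.4020 * 0.2790 * (1.3378 - 1) = 64.6987 kJ

64.6987 kJ


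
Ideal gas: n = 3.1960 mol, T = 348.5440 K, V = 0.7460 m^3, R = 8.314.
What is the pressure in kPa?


P = nRT/V = 3.1960 * 8.314 * 348.5440 / 0.7460
= 9261.3522 / 0.7460 = 12414.6813 Pa = 12.4147 kPa

12.4147 kPa


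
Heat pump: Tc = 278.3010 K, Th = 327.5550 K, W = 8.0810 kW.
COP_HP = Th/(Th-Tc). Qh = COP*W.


COP = 327.5550 / 49.2540 = 6.6503
Qh = 6.6503 * 8.0810 = 53.7413 kW

COP = 6.6503, Qh = 53.7413 kW


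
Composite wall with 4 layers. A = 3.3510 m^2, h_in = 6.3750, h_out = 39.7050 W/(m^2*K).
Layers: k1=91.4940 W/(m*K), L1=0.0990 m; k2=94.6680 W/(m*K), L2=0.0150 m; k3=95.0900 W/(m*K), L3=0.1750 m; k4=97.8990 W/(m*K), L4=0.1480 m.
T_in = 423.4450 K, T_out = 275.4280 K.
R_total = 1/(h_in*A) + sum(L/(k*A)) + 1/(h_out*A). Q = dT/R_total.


R_conv_in = 1/(6.3750*3.3510) = 0.0468
R_1 = 0.0990/(91.4940*3.3510) = 0.0003
R_2 = 0.0150/(94.6680*3.3510) = 4.7284e-05
R_3 = 0.1750/(95.0900*3.3510) = 0.0005
R_4 = 0.1480/(97.8990*3.3510) = 0.0005
R_conv_out = 1/(39.7050*3.3510) = 0.0075
R_total = 0.0557 K/W
Q = 148.0170 / 0.0557 = 2657.5334 W

R_total = 0.0557 K/W, Q = 2657.5334 W


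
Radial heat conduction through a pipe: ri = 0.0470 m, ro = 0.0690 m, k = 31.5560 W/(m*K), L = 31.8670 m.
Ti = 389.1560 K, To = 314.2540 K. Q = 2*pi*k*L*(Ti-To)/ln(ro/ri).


dT = 74.9020 K
ln(ro/ri) = 0.3840
Q = 2*pi*31.5560*31.8670*74.9020 / 0.3840 = 1232570.2134 W

1232570.2134 W


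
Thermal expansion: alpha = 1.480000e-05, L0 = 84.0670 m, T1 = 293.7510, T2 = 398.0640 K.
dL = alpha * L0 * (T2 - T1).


dT = 104.3130 K
dL = 1.480000e-05 * 84.0670 * 104.3130 = 0.129785 m
L_final = 84.196785 m

dL = 0.129785 m


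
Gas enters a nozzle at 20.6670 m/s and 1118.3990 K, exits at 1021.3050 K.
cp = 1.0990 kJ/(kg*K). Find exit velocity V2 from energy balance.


dT = 97.0940 K
2*cp*1000*dT = 213412.6120
V1^2 = 427.1249
V2 = sqrt(213839.7369) = 462.4281 m/s

462.4281 m/s


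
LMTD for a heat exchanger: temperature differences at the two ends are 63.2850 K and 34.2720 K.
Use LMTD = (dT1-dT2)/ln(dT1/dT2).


dT1/dT2 = 1.8466
ln(dT1/dT2) = 0.6133
LMTD = 29.0130 / 0.6133 = 47.3049 K

47.3049 K


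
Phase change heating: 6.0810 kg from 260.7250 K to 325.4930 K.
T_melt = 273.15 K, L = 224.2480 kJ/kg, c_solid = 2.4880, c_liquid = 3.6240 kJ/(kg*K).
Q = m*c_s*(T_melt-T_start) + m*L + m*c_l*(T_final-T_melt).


Q1 (sensible, solid) = 6.0810 * 2.4880 * 12.4250 = 187.9844 kJ
Q2 (latent) = 6.0810 * 224.2480 = 1363.6521 kJ
Q3 (sensible, liquid) = 6.0810 * 3.6240 * 52.3430 = 1153.5112 kJ
Q_total = 2705.1476 kJ

2705.1476 kJ


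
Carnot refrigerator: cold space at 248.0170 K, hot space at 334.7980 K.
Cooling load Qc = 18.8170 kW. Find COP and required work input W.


COP = 248.0170 / 86.7810 = 2.8580
W = 18.8170 / 2.8580 = 6.5841 kW

COP = 2.8580, W = 6.5841 kW


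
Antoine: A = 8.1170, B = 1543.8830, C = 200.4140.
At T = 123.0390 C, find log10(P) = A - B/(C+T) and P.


C+T = 323.4530
B/(C+T) = 4.7731
log10(P) = 8.1170 - 4.7731 = 3.3439
P = 10^3.3439 = 2207.3473 mmHg

2207.3473 mmHg


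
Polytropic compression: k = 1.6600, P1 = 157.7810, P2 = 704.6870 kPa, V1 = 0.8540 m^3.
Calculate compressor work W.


(k-1)/k = 0.3976
(P2/P1)^exp = 1.8131
W = 2.5152 * 157.7810 * 0.8540 * (1.8131 - 1) = 275.5469 kJ

275.5469 kJ


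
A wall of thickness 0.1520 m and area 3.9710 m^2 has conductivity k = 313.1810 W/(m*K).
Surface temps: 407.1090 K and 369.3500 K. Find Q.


dT = 37.7590 K
Q = 313.1810 * 3.9710 * 37.7590 / 0.1520 = 308938.6110 W

308938.6110 W


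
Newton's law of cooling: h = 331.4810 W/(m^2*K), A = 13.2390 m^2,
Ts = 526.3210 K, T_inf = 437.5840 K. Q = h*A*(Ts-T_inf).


dT = 88.7370 K
Q = 331.4810 * 13.2390 * 88.7370 = 389420.2799 W

389420.2799 W


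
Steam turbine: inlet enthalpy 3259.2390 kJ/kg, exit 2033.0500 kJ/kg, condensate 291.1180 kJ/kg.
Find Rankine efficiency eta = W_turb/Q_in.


W = 1226.1890 kJ/kg
Q_in = 2968.1210 kJ/kg
eta = 0.4131 = 41.3120%

eta = 41.3120%


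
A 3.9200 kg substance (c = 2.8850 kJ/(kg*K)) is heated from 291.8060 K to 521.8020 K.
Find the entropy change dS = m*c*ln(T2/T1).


T2/T1 = 1.7882
ln(T2/T1) = 0.5812
dS = 3.9200 * 2.8850 * 0.5812 = 6.5729 kJ/K

6.5729 kJ/K


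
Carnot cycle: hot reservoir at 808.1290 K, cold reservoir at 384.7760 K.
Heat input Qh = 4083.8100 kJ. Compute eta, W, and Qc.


eta = 1 - 384.7760/808.1290 = 0.5239
W = 0.5239 * 4083.8100 = 2139.3778 kJ
Qc = 4083.8100 - 2139.3778 = 1944.4322 kJ

eta = 52.3868%, W = 2139.3778 kJ, Qc = 1944.4322 kJ


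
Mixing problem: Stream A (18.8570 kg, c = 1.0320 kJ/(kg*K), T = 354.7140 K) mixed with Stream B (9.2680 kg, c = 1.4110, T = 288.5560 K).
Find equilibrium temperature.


num = 10676.3744
den = 32.5376
Tf = 328.1245 K

328.1245 K


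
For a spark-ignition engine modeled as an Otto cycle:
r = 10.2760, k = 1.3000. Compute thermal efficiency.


r^(k-1) = 2.0116
eta = 1 - 1/2.0116 = 0.5029 = 50.2890%

50.2890%


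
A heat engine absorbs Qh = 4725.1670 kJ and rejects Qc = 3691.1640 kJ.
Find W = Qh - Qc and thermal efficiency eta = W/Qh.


W = 4725.1670 - 3691.1640 = 1034.0030 kJ
eta = 1034.0030 / 4725.1670 = 0.2188 = 21.8829%

W = 1034.0030 kJ, eta = 21.8829%


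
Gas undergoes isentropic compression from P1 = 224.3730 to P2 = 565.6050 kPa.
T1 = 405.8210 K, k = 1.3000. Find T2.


(k-1)/k = 0.2308
(P2/P1)^exp = 1.2378
T2 = 405.8210 * 1.2378 = 502.3405 K

502.3405 K


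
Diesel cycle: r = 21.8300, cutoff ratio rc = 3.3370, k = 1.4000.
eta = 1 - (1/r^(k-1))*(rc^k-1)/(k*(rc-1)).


r^(k-1) = 3.4326
rc^k = 5.4038
eta = 0.6079 = 60.7880%

60.7880%


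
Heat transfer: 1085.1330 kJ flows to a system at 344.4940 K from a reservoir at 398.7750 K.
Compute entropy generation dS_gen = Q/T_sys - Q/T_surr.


dS_sys = 1085.1330/344.4940 = 3.1499 kJ/K
dS_surr = -1085.1330/398.7750 = -2.7212 kJ/K
dS_gen = 3.1499 - 2.7212 = 0.4288 kJ/K (irreversible)

dS_gen = 0.4288 kJ/K, irreversible


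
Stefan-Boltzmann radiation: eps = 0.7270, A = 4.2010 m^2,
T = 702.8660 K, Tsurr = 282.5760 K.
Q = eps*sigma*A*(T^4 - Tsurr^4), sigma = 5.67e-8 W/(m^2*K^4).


T^4 = 2.4406e+11
Tsurr^4 = 6.3759e+09
Q = 0.7270 * 5.67e-8 * 4.2010 * 2.3768e+11 = 41158.8900 W

41158.8900 W


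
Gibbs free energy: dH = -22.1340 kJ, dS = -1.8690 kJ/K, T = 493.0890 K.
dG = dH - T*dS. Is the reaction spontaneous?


T*dS = 493.0890 * -1.8690 = -921.5833 kJ
dG = -22.1340 + 921.5833 = 899.4493 kJ (non-spontaneous)

dG = 899.4493 kJ, non-spontaneous


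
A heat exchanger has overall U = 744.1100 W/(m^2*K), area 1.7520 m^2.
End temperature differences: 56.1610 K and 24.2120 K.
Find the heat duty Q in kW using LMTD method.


LMTD = 37.9724 K
Q = 744.1100 * 1.7520 * 37.9724 = 49503.8901 W = 49.5039 kW

49.5039 kW


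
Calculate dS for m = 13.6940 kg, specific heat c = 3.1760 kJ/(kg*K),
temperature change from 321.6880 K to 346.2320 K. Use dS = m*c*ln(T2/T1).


T2/T1 = 1.0763
ln(T2/T1) = 0.0735
dS = 13.6940 * 3.1760 * 0.0735 = 3.1978 kJ/K

3.1978 kJ/K


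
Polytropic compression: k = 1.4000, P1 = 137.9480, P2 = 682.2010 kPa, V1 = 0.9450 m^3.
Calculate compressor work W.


(k-1)/k = 0.2857
(P2/P1)^exp = 1.5789
W = 3.5000 * 137.9480 * 0.9450 * (1.5789 - 1) = 264.1097 kJ

264.1097 kJ


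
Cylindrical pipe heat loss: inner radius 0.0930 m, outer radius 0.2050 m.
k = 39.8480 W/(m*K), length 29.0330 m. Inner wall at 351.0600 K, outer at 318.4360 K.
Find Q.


dT = 32.6240 K
ln(ro/ri) = 0.7904
Q = 2*pi*39.8480*29.0330*32.6240 / 0.7904 = 300028.7181 W

300028.7181 W


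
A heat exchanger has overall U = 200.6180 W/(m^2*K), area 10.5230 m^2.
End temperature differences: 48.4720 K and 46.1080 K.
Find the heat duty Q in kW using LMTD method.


LMTD = 47.2802 K
Q = 200.6180 * 10.5230 * 47.2802 = 99813.2776 W = 99.8133 kW

99.8133 kW


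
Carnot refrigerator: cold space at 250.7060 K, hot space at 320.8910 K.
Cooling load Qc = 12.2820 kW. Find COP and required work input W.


COP = 250.7060 / 70.1850 = 3.5721
W = 12.2820 / 3.5721 = 3.4383 kW

COP = 3.5721, W = 3.4383 kW


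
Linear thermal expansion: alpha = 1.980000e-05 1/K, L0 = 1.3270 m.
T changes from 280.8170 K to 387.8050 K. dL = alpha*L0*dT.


dT = 106.9880 K
dL = 1.980000e-05 * 1.3270 * 106.9880 = 0.002811 m
L_final = 1.329811 m

dL = 0.002811 m


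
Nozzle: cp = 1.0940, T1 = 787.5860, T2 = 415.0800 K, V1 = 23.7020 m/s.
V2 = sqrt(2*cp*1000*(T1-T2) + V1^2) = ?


dT = 372.5060 K
2*cp*1000*dT = 815043.1280
V1^2 = 561.7848
V2 = sqrt(815604.9128) = 903.1085 m/s

903.1085 m/s


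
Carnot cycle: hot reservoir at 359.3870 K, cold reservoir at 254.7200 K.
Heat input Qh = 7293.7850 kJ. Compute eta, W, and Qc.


eta = 1 - 254.7200/359.3870 = 0.2912
W = 0.2912 * 7293.7850 = 2124.2243 kJ
Qc = 7293.7850 - 2124.2243 = 5169.5607 kJ

eta = 29.1238%, W = 2124.2243 kJ, Qc = 5169.5607 kJ


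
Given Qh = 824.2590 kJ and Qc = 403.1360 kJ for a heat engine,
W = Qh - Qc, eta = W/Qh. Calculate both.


W = 824.2590 - 403.1360 = 421.1230 kJ
eta = 421.1230 / 824.2590 = 0.5109 = 51.0911%

W = 421.1230 kJ, eta = 51.0911%


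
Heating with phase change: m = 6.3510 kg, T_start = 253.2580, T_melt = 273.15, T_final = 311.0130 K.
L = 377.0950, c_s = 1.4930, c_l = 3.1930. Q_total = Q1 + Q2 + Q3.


Q1 (sensible, solid) = 6.3510 * 1.4930 * 19.8920 = 188.6168 kJ
Q2 (latent) = 6.3510 * 377.0950 = 2394.9303 kJ
Q3 (sensible, liquid) = 6.3510 * 3.1930 * 37.8630 = 767.8140 kJ
Q_total = 3351.3612 kJ

3351.3612 kJ


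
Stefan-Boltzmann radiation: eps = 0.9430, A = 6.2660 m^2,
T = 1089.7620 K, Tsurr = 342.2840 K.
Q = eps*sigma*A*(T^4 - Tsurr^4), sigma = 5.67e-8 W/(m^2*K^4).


T^4 = 1.4103e+12
Tsurr^4 = 1.3726e+10
Q = 0.9430 * 5.67e-8 * 6.2660 * 1.3966e+12 = 467912.1839 W

467912.1839 W


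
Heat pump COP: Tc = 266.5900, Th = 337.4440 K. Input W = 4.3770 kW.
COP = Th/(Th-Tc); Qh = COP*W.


COP = 337.4440 / 70.8540 = 4.7625
Qh = 4.7625 * 4.3770 = 20.8456 kW

COP = 4.7625, Qh = 20.8456 kW


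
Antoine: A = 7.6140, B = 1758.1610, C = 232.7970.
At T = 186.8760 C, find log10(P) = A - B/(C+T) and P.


C+T = 419.6730
B/(C+T) = 4.1894
log10(P) = 7.6140 - 4.1894 = 3.4246
P = 10^3.4246 = 2658.5245 mmHg

2658.5245 mmHg


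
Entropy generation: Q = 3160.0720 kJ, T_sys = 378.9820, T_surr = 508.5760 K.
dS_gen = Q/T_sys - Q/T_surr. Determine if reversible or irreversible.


dS_sys = 3160.0720/378.9820 = 8.3383 kJ/K
dS_surr = -3160.0720/508.5760 = -6.2136 kJ/K
dS_gen = 8.3383 - 6.2136 = 2.1247 kJ/K (irreversible)

dS_gen = 2.1247 kJ/K, irreversible


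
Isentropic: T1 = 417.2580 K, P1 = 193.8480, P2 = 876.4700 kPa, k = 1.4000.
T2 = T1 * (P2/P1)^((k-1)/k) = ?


(k-1)/k = 0.2857
(P2/P1)^exp = 1.5389
T2 = 417.2580 * 1.5389 = 642.1350 K

642.1350 K


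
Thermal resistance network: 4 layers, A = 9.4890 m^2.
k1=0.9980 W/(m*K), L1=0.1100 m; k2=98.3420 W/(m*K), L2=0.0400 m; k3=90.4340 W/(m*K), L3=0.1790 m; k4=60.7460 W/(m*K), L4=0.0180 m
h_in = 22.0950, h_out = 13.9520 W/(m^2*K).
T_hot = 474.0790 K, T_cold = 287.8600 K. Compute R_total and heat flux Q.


R_conv_in = 1/(22.0950*9.4890) = 0.0048
R_1 = 0.1100/(0.9980*9.4890) = 0.0116
R_2 = 0.0400/(98.3420*9.4890) = 4.2865e-05
R_3 = 0.1790/(90.4340*9.4890) = 0.0002
R_4 = 0.0180/(60.7460*9.4890) = 3.1227e-05
R_conv_out = 1/(13.9520*9.4890) = 0.0076
R_total = 0.0242 K/W
Q = 186.2190 / 0.0242 = 7688.2214 W

R_total = 0.0242 K/W, Q = 7688.2214 W


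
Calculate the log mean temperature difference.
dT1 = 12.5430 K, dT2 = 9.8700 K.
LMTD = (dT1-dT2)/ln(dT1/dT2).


dT1/dT2 = 1.2708
ln(dT1/dT2) = 0.2397
LMTD = 2.6730 / 0.2397 = 11.1532 K

11.1532 K


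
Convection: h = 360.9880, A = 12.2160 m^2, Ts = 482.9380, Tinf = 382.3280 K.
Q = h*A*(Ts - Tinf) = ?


dT = 100.6100 K
Q = 360.9880 * 12.2160 * 100.6100 = 443672.9367 W

443672.9367 W


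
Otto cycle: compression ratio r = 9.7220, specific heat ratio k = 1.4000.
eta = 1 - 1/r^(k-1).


r^(k-1) = 2.4837
eta = 1 - 1/2.4837 = 0.5974 = 59.7378%

59.7378%


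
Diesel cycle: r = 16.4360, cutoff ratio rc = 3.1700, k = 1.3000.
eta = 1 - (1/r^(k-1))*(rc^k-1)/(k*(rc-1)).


r^(k-1) = 2.3160
rc^k = 4.4810
eta = 0.4672 = 46.7199%

46.7199%


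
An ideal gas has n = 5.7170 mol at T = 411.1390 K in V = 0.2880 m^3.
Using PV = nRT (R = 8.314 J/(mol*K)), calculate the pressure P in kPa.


P = nRT/V = 5.7170 * 8.314 * 411.1390 / 0.2880
= 19541.9045 / 0.2880 = 67853.8352 Pa = 67.8538 kPa

67.8538 kPa


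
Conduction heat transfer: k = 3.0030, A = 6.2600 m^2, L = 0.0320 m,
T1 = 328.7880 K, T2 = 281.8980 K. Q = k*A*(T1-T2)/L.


dT = 46.8900 K
Q = 3.0030 * 6.2600 * 46.8900 / 0.0320 = 27546.0873 W

27546.0873 W


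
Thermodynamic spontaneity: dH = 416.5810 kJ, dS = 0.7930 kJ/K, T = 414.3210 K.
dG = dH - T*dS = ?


T*dS = 414.3210 * 0.7930 = 328.5566 kJ
dG = 416.5810 - 328.5566 = 88.0244 kJ (non-spontaneous)

dG = 88.0244 kJ, non-spontaneous


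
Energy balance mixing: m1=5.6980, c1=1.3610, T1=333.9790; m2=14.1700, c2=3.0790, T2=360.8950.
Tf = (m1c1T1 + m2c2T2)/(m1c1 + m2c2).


num = 18335.6429
den = 51.3844
Tf = 356.8328 K

356.8328 K


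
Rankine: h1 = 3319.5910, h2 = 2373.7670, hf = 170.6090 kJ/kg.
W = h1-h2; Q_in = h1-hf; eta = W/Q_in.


W = 945.8240 kJ/kg
Q_in = 3148.9820 kJ/kg
eta = 0.3004 = 30.0359%

eta = 30.0359%


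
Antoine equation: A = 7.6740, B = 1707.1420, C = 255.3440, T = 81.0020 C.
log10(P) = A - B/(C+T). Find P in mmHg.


C+T = 336.3460
B/(C+T) = 5.0756
log10(P) = 7.6740 - 5.0756 = 2.5984
P = 10^2.5984 = 396.6860 mmHg

396.6860 mmHg


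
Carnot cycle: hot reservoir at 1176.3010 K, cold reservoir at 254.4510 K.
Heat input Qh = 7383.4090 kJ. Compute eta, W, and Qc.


eta = 1 - 254.4510/1176.3010 = 0.7837
W = 0.7837 * 7383.4090 = 5786.2703 kJ
Qc = 7383.4090 - 5786.2703 = 1597.1387 kJ

eta = 78.3685%, W = 5786.2703 kJ, Qc = 1597.1387 kJ


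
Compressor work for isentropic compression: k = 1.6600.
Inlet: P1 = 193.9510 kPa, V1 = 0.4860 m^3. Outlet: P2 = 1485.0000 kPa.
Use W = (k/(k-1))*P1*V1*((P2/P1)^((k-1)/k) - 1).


(k-1)/k = 0.3976
(P2/P1)^exp = 2.2464
W = 2.5152 * 193.9510 * 0.4860 * (2.2464 - 1) = 295.4905 kJ

295.4905 kJ


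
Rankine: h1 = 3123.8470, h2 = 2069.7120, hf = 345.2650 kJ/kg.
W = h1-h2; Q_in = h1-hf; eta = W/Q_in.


W = 1054.1350 kJ/kg
Q_in = 2778.5820 kJ/kg
eta = 0.3794 = 37.9379%

eta = 37.9379%


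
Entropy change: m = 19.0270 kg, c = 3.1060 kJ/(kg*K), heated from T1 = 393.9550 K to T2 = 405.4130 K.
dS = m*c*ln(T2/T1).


T2/T1 = 1.0291
ln(T2/T1) = 0.0287
dS = 19.0270 * 3.1060 * 0.0287 = 1.6943 kJ/K

1.6943 kJ/K


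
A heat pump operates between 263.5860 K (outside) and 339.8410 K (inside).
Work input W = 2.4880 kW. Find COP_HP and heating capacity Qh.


COP = 339.8410 / 76.2550 = 4.4566
Qh = 4.4566 * 2.4880 = 11.0881 kW

COP = 4.4566, Qh = 11.0881 kW


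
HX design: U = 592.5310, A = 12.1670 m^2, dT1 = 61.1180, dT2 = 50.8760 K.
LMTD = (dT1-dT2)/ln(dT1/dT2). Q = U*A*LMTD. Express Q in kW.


LMTD = 55.8405 K
Q = 592.5310 * 12.1670 * 55.8405 = 402572.6039 W = 402.5726 kW

402.5726 kW


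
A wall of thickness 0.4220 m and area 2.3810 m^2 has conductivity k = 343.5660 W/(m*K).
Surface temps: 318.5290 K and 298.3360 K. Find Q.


dT = 20.1930 K
Q = 343.5660 * 2.3810 * 20.1930 / 0.4220 = 39143.3479 W

39143.3479 W


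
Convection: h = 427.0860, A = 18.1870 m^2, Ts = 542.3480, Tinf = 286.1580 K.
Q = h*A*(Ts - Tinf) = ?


dT = 256.1900 K
Q = 427.0860 * 18.1870 * 256.1900 = 1989933.5575 W

1989933.5575 W


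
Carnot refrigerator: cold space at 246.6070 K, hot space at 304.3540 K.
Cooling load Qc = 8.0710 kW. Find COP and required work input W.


COP = 246.6070 / 57.7470 = 4.2705
W = 8.0710 / 4.2705 = 1.8900 kW

COP = 4.2705, W = 1.8900 kW


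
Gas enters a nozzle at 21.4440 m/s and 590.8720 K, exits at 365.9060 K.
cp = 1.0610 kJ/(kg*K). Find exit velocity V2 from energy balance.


dT = 224.9660 K
2*cp*1000*dT = 477377.8520
V1^2 = 459.8451
V2 = sqrt(477837.6971) = 691.2581 m/s

691.2581 m/s


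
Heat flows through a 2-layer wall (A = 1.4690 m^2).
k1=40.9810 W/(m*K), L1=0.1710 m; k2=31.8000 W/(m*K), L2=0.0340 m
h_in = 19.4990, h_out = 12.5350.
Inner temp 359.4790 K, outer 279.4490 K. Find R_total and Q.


R_conv_in = 1/(19.4990*1.4690) = 0.0349
R_1 = 0.1710/(40.9810*1.4690) = 0.0028
R_2 = 0.0340/(31.8000*1.4690) = 0.0007
R_conv_out = 1/(12.5350*1.4690) = 0.0543
R_total = 0.0928 K/W
Q = 80.0300 / 0.0928 = 862.5191 W

R_total = 0.0928 K/W, Q = 862.5191 W


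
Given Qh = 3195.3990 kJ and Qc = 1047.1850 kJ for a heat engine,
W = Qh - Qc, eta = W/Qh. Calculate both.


W = 3195.3990 - 1047.1850 = 2148.2140 kJ
eta = 2148.2140 / 3195.3990 = 0.6723 = 67.2283%

W = 2148.2140 kJ, eta = 67.2283%


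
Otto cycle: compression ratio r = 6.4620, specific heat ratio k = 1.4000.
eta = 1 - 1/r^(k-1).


r^(k-1) = 2.1093
eta = 1 - 1/2.1093 = 0.5259 = 52.5918%

52.5918%


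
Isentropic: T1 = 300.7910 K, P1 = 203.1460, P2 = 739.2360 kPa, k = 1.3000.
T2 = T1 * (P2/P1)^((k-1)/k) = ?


(k-1)/k = 0.2308
(P2/P1)^exp = 1.3473
T2 = 300.7910 * 1.3473 = 405.2477 K

405.2477 K


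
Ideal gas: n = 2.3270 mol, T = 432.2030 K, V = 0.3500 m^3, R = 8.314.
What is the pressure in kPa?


P = nRT/V = 2.3270 * 8.314 * 432.2030 / 0.3500
= 8361.6923 / 0.3500 = 23890.5493 Pa = 23.8905 kPa

23.8905 kPa


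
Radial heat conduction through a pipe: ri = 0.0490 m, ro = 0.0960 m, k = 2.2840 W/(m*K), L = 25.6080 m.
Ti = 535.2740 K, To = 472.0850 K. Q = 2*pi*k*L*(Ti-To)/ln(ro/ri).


dT = 63.1890 K
ln(ro/ri) = 0.6725
Q = 2*pi*2.2840*25.6080*63.1890 / 0.6725 = 34528.9053 W

34528.9053 W


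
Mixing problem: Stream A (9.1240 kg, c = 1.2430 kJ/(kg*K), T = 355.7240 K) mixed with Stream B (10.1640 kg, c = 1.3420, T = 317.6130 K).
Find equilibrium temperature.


num = 8366.5821
den = 24.9812
Tf = 334.9149 K

334.9149 K


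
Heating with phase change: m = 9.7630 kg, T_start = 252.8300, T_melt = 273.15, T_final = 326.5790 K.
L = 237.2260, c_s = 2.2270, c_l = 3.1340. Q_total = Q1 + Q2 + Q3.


Q1 (sensible, solid) = 9.7630 * 2.2270 * 20.3200 = 441.8015 kJ
Q2 (latent) = 9.7630 * 237.2260 = 2316.0374 kJ
Q3 (sensible, liquid) = 9.7630 * 3.1340 * 53.4290 = 1634.7800 kJ
Q_total = 4392.6190 kJ

4392.6190 kJ


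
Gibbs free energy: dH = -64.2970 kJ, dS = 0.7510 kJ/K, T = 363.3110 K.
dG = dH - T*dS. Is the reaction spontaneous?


T*dS = 363.3110 * 0.7510 = 272.8466 kJ
dG = -64.2970 - 272.8466 = -337.1436 kJ (spontaneous)

dG = -337.1436 kJ, spontaneous


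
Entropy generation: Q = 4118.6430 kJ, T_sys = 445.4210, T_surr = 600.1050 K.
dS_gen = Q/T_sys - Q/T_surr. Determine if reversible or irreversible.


dS_sys = 4118.6430/445.4210 = 9.2466 kJ/K
dS_surr = -4118.6430/600.1050 = -6.8632 kJ/K
dS_gen = 9.2466 - 6.8632 = 2.3834 kJ/K (irreversible)

dS_gen = 2.3834 kJ/K, irreversible


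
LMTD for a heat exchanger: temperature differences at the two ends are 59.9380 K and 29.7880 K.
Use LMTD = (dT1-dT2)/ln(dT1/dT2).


dT1/dT2 = 2.0122
ln(dT1/dT2) = 0.6992
LMTD = 30.1500 / 0.6992 = 43.1204 K

43.1204 K


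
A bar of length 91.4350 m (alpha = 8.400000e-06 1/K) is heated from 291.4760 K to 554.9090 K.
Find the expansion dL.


dT = 263.4330 K
dL = 8.400000e-06 * 91.4350 * 263.4330 = 0.202331 m
L_final = 91.637331 m

dL = 0.202331 m


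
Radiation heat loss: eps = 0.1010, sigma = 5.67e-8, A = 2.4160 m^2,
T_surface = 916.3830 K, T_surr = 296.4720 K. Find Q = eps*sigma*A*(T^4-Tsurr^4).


T^4 = 7.0519e+11
Tsurr^4 = 7.7256e+09
Q = 0.1010 * 5.67e-8 * 2.4160 * 6.9747e+11 = 9649.9564 W

9649.9564 W


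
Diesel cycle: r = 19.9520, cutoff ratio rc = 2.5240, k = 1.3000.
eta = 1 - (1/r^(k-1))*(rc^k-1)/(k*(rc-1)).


r^(k-1) = 2.4547
rc^k = 3.3321
eta = 0.5205 = 52.0465%

52.0465%


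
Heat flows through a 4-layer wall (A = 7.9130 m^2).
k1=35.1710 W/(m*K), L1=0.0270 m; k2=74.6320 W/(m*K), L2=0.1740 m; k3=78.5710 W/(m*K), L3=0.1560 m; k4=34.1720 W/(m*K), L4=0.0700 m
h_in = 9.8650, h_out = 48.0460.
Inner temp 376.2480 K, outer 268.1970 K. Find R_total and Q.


R_conv_in = 1/(9.8650*7.9130) = 0.0128
R_1 = 0.0270/(35.1710*7.9130) = 9.7015e-05
R_2 = 0.1740/(74.6320*7.9130) = 0.0003
R_3 = 0.1560/(78.5710*7.9130) = 0.0003
R_4 = 0.0700/(34.1720*7.9130) = 0.0003
R_conv_out = 1/(48.0460*7.9130) = 0.0026
R_total = 0.0163 K/W
Q = 108.0510 / 0.0163 = 6611.8253 W

R_total = 0.0163 K/W, Q = 6611.8253 W


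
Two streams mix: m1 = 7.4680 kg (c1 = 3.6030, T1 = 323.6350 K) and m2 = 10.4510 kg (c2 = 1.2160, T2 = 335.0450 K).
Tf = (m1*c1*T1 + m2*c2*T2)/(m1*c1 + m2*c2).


num = 12966.0042
den = 39.6156
Tf = 327.2952 K

327.2952 K


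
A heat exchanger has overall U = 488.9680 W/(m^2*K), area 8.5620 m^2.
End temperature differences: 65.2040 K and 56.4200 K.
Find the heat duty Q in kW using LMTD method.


LMTD = 60.7061 K
Q = 488.9680 * 8.5620 * 60.7061 = 254148.8378 W = 254.1488 kW

254.1488 kW


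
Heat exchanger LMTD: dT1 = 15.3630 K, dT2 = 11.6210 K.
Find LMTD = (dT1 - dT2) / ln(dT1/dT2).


dT1/dT2 = 1.3220
ln(dT1/dT2) = 0.2791
LMTD = 3.7420 / 0.2791 = 13.4051 K

13.4051 K


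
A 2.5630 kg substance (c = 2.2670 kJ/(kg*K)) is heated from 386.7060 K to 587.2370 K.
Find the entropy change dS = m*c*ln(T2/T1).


T2/T1 = 1.5186
ln(T2/T1) = 0.4178
dS = 2.5630 * 2.2670 * 0.4178 = 2.4273 kJ/K

2.4273 kJ/K


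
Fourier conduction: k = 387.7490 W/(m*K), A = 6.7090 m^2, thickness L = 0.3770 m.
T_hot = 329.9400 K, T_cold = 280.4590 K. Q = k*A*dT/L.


dT = 49.4810 K
Q = 387.7490 * 6.7090 * 49.4810 / 0.3770 = 341433.0803 W

341433.0803 W


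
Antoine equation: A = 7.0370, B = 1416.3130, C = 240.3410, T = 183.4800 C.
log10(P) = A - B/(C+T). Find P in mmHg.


C+T = 423.8210
B/(C+T) = 3.3418
log10(P) = 7.0370 - 3.3418 = 3.6952
P = 10^3.6952 = 4957.1077 mmHg

4957.1077 mmHg


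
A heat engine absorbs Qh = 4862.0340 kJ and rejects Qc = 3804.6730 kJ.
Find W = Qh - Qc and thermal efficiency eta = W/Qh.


W = 4862.0340 - 3804.6730 = 1057.3610 kJ
eta = 1057.3610 / 4862.0340 = 0.2175 = 21.7473%

W = 1057.3610 kJ, eta = 21.7473%


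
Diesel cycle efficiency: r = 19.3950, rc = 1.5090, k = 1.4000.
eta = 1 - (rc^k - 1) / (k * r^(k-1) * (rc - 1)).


r^(k-1) = 3.2740
rc^k = 1.7790
eta = 0.6661 = 66.6120%

66.6120%


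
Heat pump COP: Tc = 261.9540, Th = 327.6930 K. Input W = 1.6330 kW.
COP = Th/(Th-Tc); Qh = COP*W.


COP = 327.6930 / 65.7390 = 4.9848
Qh = 4.9848 * 1.6330 = 8.1401 kW

COP = 4.9848, Qh = 8.1401 kW


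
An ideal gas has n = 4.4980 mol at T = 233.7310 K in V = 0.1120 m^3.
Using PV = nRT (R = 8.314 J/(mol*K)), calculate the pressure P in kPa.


P = nRT/V = 4.4980 * 8.314 * 233.7310 / 0.1120
= 8740.6914 / 0.1120 = 78041.8877 Pa = 78.0419 kPa

78.0419 kPa


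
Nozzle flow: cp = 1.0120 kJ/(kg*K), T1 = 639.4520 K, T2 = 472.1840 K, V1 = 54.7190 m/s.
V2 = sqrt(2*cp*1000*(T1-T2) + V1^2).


dT = 167.2680 K
2*cp*1000*dT = 338550.4320
V1^2 = 2994.1690
V2 = sqrt(341544.6010) = 584.4182 m/s

584.4182 m/s


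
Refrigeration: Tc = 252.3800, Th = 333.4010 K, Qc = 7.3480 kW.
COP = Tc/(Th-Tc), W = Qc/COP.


COP = 252.3800 / 81.0210 = 3.1150
W = 7.3480 / 3.1150 = 2.3589 kW

COP = 3.1150, W = 2.3589 kW
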